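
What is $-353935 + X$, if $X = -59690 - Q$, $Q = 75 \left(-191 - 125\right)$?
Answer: $-389925$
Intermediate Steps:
$Q = -23700$ ($Q = 75 \left(-316\right) = -23700$)
$X = -35990$ ($X = -59690 - -23700 = -59690 + 23700 = -35990$)
$-353935 + X = -353935 - 35990 = -389925$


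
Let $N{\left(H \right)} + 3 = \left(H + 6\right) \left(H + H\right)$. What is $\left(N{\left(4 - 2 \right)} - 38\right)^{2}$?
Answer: $81$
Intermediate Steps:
$N{\left(H \right)} = -3 + 2 H \left(6 + H\right)$ ($N{\left(H \right)} = -3 + \left(H + 6\right) \left(H + H\right) = -3 + \left(6 + H\right) 2 H = -3 + 2 H \left(6 + H\right)$)
$\left(N{\left(4 - 2 \right)} - 38\right)^{2} = \left(\left(-3 + 2 \left(4 - 2\right)^{2} + 12 \left(4 - 2\right)\right) - 38\right)^{2} = \left(\left(-3 + 2 \cdot 2^{2} + 12 \cdot 2\right) - 38\right)^{2} = \left(\left(-3 + 2 \cdot 4 + 24\right) - 38\right)^{2} = \left(\left(-3 + 8 + 24\right) - 38\right)^{2} = \left(29 - 38\right)^{2} = \left(-9\right)^{2} = 81$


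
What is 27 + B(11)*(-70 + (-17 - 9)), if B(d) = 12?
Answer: -1125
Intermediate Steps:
27 + B(11)*(-70 + (-17 - 9)) = 27 + 12*(-70 + (-17 - 9)) = 27 + 12*(-70 - 26) = 27 + 12*(-96) = 27 - 1152 = -1125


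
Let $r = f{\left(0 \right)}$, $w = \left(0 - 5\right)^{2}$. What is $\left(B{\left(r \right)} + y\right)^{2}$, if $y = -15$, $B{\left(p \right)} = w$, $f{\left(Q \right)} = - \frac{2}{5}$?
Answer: $100$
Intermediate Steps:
$f{\left(Q \right)} = - \frac{2}{5}$ ($f{\left(Q \right)} = \left(-2\right) \frac{1}{5} = - \frac{2}{5}$)
$w = 25$ ($w = \left(-5\right)^{2} = 25$)
$r = - \frac{2}{5} \approx -0.4$
$B{\left(p \right)} = 25$
$\left(B{\left(r \right)} + y\right)^{2} = \left(25 - 15\right)^{2} = 10^{2} = 100$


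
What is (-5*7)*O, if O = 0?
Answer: 0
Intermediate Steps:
(-5*7)*O = -5*7*0 = -35*0 = 0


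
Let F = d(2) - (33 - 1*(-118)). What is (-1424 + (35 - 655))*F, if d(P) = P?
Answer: 304556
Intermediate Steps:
F = -149 (F = 2 - (33 - 1*(-118)) = 2 - (33 + 118) = 2 - 1*151 = 2 - 151 = -149)
(-1424 + (35 - 655))*F = (-1424 + (35 - 655))*(-149) = (-1424 - 620)*(-149) = -2044*(-149) = 304556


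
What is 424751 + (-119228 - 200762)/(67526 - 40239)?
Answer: 11589860547/27287 ≈ 4.2474e+5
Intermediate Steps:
424751 + (-119228 - 200762)/(67526 - 40239) = 424751 - 319990/27287 = 11589860547/27287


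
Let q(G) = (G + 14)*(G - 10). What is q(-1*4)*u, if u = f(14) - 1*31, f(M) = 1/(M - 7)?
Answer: 4320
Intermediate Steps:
f(M) = 1/(-7 + M)
u = -216/7 (u = 1/(-7 + 14) - 1*31 = 1/7 - 31 = ⅐ - 31 = -216/7 ≈ -30.857)
q(G) = (-10 + G)*(14 + G) (q(G) = (14 + G)*(-10 + G) = (-10 + G)*(14 + G))
q(-1*4)*u = (-140 + (-1*4)² + 4*(-1*4))*(-216/7) = (-140 + (-4)² + 4*(-4))*(-216/7) = (-140 + 16 - 16)*(-216/7) = -140*(-216/7) = 4320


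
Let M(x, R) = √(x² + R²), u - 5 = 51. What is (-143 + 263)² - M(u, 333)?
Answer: 14400 - 5*√4561 ≈ 14062.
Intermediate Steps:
u = 56 (u = 5 + 51 = 56)
M(x, R) = √(R² + x²)
(-143 + 263)² - M(u, 333) = (-143 + 263)² - √(333² + 56²) = 120² - √(110889 + 3136) = 14400 - √114025 = 14400 - 5*√4561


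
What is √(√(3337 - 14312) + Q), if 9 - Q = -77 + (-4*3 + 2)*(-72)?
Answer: √(-634 + 5*I*√439) ≈ 2.0733 + 25.265*I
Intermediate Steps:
Q = -634 (Q = 9 - (-77 + (-4*3 + 2)*(-72)) = 9 - (-77 + (-12 + 2)*(-72)) = 9 - (-77 - 10*(-72)) = 9 - (-77 + 720) = 9 - 1*643 = 9 - 643 = -634)
√(√(3337 - 14312) + Q) = √(√(3337 - 14312) - 634) = √(√(-10975) - 634) = √(5*I*√439 - 634) = √(-634 + 5*I*√439)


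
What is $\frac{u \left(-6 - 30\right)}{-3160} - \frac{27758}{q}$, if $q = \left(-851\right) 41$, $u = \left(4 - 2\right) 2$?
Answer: $\frac{11592448}{13781945} \approx 0.84113$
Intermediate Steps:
$u = 4$ ($u = 2 \cdot 2 = 4$)
$q = -34891$
$\frac{u \left(-6 - 30\right)}{-3160} - \frac{27758}{q} = \frac{4 \left(-6 - 30\right)}{-3160} - \frac{27758}{-34891} = 4 \left(-36\right) \left(- \frac{1}{3160}\right) - - \frac{27758}{34891} = \left(-144\right) \left(- \frac{1}{3160}\right) + \frac{27758}{34891} = \frac{18}{395} + \frac{27758}{34891} = \frac{11592448}{13781945}$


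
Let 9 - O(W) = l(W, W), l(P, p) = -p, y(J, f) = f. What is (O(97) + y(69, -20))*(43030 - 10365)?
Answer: 2809190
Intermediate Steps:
O(W) = 9 + W (O(W) = 9 - (-1)*W = 9 + W)
(O(97) + y(69, -20))*(43030 - 10365) = ((9 + 97) - 20)*(43030 - 10365) = (106 - 20)*32665 = 86*32665 = 2809190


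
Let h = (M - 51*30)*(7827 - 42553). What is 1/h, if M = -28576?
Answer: 1/1045460956 ≈ 9.5652e-10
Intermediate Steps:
h = 1045460956 (h = (-28576 - 51*30)*(7827 - 42553) = (-28576 - 1530)*(-34726) = -30106*(-34726) = 1045460956)
1/h = 1/1045460956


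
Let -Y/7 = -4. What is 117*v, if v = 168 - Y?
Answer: 16380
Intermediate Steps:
Y = 28 (Y = -7*(-4) = 28)
v = 140 (v = 168 - 1*28 = 168 - 28 = 140)
117*v = 117*140 = 16380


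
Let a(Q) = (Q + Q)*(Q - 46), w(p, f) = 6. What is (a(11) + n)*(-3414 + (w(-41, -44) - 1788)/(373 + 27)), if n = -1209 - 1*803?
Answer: 951014181/100 ≈ 9.5101e+6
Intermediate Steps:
n = -2012 (n = -1209 - 803 = -2012)
a(Q) = 2*Q*(-46 + Q) (a(Q) = (2*Q)*(-46 + Q) = 2*Q*(-46 + Q))
(a(11) + n)*(-3414 + (w(-41, -44) - 1788)/(373 + 27)) = (2*11*(-46 + 11) - 2012)*(-3414 + (6 - 1788)/(373 + 27)) = (2*11*(-35) - 2012)*(-3414 - 1782/400) = (-770 - 2012)*(-3414 - 1782*1/400) = -2782*(-3414 - 891/200) = -2782*(-683691/200) = 951014181/100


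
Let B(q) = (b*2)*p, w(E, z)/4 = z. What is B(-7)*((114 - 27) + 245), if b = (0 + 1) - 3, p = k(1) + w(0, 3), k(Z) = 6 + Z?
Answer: -25232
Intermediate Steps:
w(E, z) = 4*z
p = 19 (p = (6 + 1) + 4*3 = 7 + 12 = 19)
b = -2 (b = 1 - 3 = -2)
B(q) = -76 (B(q) = -2*2*19 = -4*19 = -76)
B(-7)*((114 - 27) + 245) = -76*((114 - 27) + 245) = -76*(87 + 245) = -76*332 = -25232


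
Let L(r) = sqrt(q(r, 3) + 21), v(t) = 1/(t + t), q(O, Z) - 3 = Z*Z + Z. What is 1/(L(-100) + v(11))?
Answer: 22/133 ≈ 0.16541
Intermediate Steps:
q(O, Z) = 3 + Z + Z**2 (q(O, Z) = 3 + (Z*Z + Z) = 3 + (Z**2 + Z) = 3 + (Z + Z**2) = 3 + Z + Z**2)
v(t) = 1/(2*t)
L(r) = 6 (L(r) = sqrt((3 + 3 + 3**2) + 21) = sqrt((3 + 3 + 9) + 21) = sqrt(15 + 21) = sqrt(36) = 6)
1/(L(-100) + v(11)) = 1/(6 + (1/2)/11) = 1/(6 + (1/2)*(1/11)) = 1/(6 + 1/22) = 1/(133/22) = 22/133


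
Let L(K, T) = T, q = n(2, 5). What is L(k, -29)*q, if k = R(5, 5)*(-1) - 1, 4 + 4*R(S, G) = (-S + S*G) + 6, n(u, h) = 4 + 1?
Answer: -145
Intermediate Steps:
n(u, h) = 5
R(S, G) = ½ - S/4 + G*S/4 (R(S, G) = -1 + ((-S + S*G) + 6)/4 = -1 + ((-S + G*S) + 6)/4 = -1 + (6 - S + G*S)/4 = -1 + (3/2 - S/4 + G*S/4) = ½ - S/4 + G*S/4)
q = 5
k = -13/2 (k = (½ - ¼*5 + (¼)*5*5)*(-1) - 1 = (½ - 5/4 + 25/4)*(-1) - 1 = (11/2)*(-1) - 1 = -11/2 - 1 = -13/2 ≈ -6.5000)
L(k, -29)*q = -29*5 = -145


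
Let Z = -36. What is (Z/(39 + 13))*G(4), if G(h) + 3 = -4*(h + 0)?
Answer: 171/13 ≈ 13.154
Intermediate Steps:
G(h) = -3 - 4*h (G(h) = -3 - 4*(h + 0) = -3 - 4*h)
(Z/(39 + 13))*G(4) = (-36/(39 + 13))*(-3 - 4*4) = (-36/52)*(-3 - 16) = ((1/52)*(-36))*(-19) = -9/13*(-19) = 171/13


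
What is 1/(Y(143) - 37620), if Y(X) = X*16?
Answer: -1/35332 ≈ -2.8303e-5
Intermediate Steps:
Y(X) = 16*X
1/(Y(143) - 37620) = 1/(16*143 - 37620) = 1/(2288 - 37620) = 1/(-35332) = -1/35332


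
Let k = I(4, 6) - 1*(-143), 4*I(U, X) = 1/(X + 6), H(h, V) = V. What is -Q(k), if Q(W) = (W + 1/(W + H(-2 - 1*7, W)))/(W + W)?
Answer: -47129377/94256450 ≈ -0.50001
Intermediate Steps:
I(U, X) = 1/(4*(6 + X)) (I(U, X) = 1/(4*(X + 6)) = 1/(4*(6 + X)))
k = 6865/48 (k = 1/(4*(6 + 6)) - 1*(-143) = (¼)/12 + 143 = (¼)*(1/12) + 143 = 1/48 + 143 = 6865/48 ≈ 143.02)
Q(W) = (W + 1/(2*W))/(2*W) (Q(W) = (W + 1/(W + W))/(W + W) = (W + 1/(2*W))/((2*W)) = (W + 1/(2*W))*(1/(2*W)) = (W + 1/(2*W))/(2*W))
-Q(k) = -(½ + 1/(4*(6865/48)²)) = -(½ + (¼)*(2304/47128225)) = -(½ + 576/47128225) = -1*47129377/94256450 = -47129377/94256450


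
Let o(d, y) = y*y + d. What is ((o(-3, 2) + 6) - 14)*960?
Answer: -6720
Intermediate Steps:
o(d, y) = d + y² (o(d, y) = y² + d = d + y²)
((o(-3, 2) + 6) - 14)*960 = (((-3 + 2²) + 6) - 14)*960 = (((-3 + 4) + 6) - 14)*960 = ((1 + 6) - 14)*960 = (7 - 14)*960 = -7*960 = -6720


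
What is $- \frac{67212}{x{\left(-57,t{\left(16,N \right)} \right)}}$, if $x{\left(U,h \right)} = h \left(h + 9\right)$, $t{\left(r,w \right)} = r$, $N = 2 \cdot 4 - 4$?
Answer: $- \frac{16803}{100} \approx -168.03$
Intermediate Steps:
$N = 4$ ($N = 8 - 4 = 4$)
$x{\left(U,h \right)} = h \left(9 + h\right)$
$- \frac{67212}{x{\left(-57,t{\left(16,N \right)} \right)}} = - \frac{67212}{16 \left(9 + 16\right)} = - \frac{67212}{16 \cdot 25} = - \frac{67212}{400} = \left(-67212\right) \frac{1}{400} = - \frac{16803}{100}$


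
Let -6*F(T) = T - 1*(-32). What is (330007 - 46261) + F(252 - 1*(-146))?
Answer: 851023/3 ≈ 2.8367e+5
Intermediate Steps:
F(T) = -16/3 - T/6 (F(T) = -(T - 1*(-32))/6 = -(T + 32)/6 = -(32 + T)/6 = -16/3 - T/6)
(330007 - 46261) + F(252 - 1*(-146)) = (330007 - 46261) + (-16/3 - (252 - 1*(-146))/6) = 283746 + (-16/3 - (252 + 146)/6) = 283746 + (-16/3 - ⅙*398) = 283746 + (-16/3 - 199/3) = 283746 - 215/3 = 851023/3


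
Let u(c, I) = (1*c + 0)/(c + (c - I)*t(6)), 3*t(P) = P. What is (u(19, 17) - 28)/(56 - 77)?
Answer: 625/483 ≈ 1.2940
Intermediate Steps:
t(P) = P/3
u(c, I) = c/(-2*I + 3*c) (u(c, I) = (1*c + 0)/(c + (c - I)*((⅓)*6)) = (c + 0)/(c + (c - I)*2) = c/(c + (-2*I + 2*c)) = c/(-2*I + 3*c))
(u(19, 17) - 28)/(56 - 77) = (19/(-2*17 + 3*19) - 28)/(56 - 77) = (19/(-34 + 57) - 28)/(-21) = (19/23 - 28)*(-1/21) = -625/23*(-1/21) = 625/483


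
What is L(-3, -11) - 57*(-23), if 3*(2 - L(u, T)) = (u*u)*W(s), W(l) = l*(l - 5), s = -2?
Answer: 1271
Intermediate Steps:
W(l) = l*(-5 + l)
L(u, T) = 2 - 14*u**2/3 (L(u, T) = 2 - u*u*(-2*(-5 - 2))/3 = 2 - u**2*(-2*(-7))/3 = 2 - u**2*14/3 = 2 - 14*u**2/3)
L(-3, -11) - 57*(-23) = (2 - 14/3*(-3)**2) - 57*(-23) = (2 - 14/3*9) + 1311 = (2 - 42) + 1311 = -40 + 1311 = 1271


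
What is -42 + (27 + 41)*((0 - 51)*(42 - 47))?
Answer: 17298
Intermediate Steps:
-42 + (27 + 41)*((0 - 51)*(42 - 47)) = -42 + 68*(-51*(-5)) = -42 + 68*255 = -42 + 17340 = 17298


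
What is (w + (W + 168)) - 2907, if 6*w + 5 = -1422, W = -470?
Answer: -20681/6 ≈ -3446.8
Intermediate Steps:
w = -1427/6 (w = -⅚ + (⅙)*(-1422) = -⅚ - 237 = -1427/6 ≈ -237.83)
(w + (W + 168)) - 2907 = (-1427/6 + (-470 + 168)) - 2907 = (-1427/6 - 302) - 2907 = -3239/6 - 2907 = -20681/6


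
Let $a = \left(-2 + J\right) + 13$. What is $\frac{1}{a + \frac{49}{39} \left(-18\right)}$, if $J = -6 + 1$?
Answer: $- \frac{13}{216} \approx -0.060185$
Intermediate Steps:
$J = -5$
$a = 6$ ($a = \left(-2 - 5\right) + 13 = -7 + 13 = 6$)
$\frac{1}{a + \frac{49}{39} \left(-18\right)} = \frac{1}{6 + \frac{49}{39} \left(-18\right)} = \frac{1}{6 - \frac{294}{13}} = \frac{1}{- \frac{216}{13}} = - \frac{13}{216}$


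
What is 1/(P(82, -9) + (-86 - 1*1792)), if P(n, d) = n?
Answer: -1/1796 ≈ -0.00055679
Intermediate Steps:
1/(P(82, -9) + (-86 - 1*1792)) = 1/(82 + (-86 - 1*1792)) = 1/(82 + (-86 - 1792)) = 1/(82 - 1878) = 1/(-1796) = -1/1796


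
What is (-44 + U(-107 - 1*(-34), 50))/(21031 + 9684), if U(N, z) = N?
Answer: -117/30715 ≈ -0.0038092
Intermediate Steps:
(-44 + U(-107 - 1*(-34), 50))/(21031 + 9684) = (-44 + (-107 - 1*(-34)))/(21031 + 9684) = (-44 + (-107 + 34))/30715 = (-44 - 73)*(1/30715) = -117*1/30715 = -117/30715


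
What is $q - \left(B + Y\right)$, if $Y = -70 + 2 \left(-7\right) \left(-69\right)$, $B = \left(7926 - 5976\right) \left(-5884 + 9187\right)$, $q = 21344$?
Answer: $-6420402$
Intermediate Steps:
$B = 6440850$ ($B = 1950 \cdot 3303 = 6440850$)
$Y = 896$ ($Y = -70 - -966 = -70 + 966 = 896$)
$q - \left(B + Y\right) = 21344 - \left(6440850 + 896\right) = 21344 - 6441746 = -6420402$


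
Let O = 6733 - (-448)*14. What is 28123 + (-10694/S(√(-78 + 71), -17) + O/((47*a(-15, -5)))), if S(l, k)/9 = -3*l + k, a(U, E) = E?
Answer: 2093853373/74448 - 5347*I*√7/528 ≈ 28125.0 - 26.793*I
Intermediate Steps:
O = 13005 (O = 6733 - 1*(-6272) = 6733 + 6272 = 13005)
S(l, k) = -27*l + 9*k (S(l, k) = 9*(-3*l + k) = 9*(k - 3*l) = -27*l + 9*k)
28123 + (-10694/S(√(-78 + 71), -17) + O/((47*a(-15, -5)))) = 28123 + (-10694/(-27*√(-78 + 71) + 9*(-17)) + 13005/((47*(-5)))) = 28123 + (-10694/(-27*I*√7 - 153) + 13005/(-235)) = 28123 + (-10694/(-27*I*√7 - 153) + 13005*(-1/235)) = 28123 + (-10694/(-27*I*√7 - 153) - 2601/47) = 28123 + (-10694/(-153 - 27*I*√7) - 2601/47) = 28123 + (-2601/47 - 10694/(-153 - 27*I*√7)) = 1319180/47 - 10694/(-153 - 27*I*√7)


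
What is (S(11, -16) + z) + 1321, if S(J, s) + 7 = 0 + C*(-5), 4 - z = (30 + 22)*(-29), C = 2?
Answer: 2816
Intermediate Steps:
z = 1512 (z = 4 - (30 + 22)*(-29) = 4 - 52*(-29) = 4 - 1*(-1508) = 4 + 1508 = 1512)
S(J, s) = -17 (S(J, s) = -7 + (0 + 2*(-5)) = -7 + (0 - 10) = -7 - 10 = -17)
(S(11, -16) + z) + 1321 = (-17 + 1512) + 1321 = 1495 + 1321 = 2816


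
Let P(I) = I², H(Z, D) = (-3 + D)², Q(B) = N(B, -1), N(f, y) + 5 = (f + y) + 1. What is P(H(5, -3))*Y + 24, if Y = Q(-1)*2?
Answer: -15528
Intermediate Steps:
N(f, y) = -4 + f + y (N(f, y) = -5 + ((f + y) + 1) = -5 + (1 + f + y) = -4 + f + y)
Q(B) = -5 + B (Q(B) = -4 + B - 1 = -5 + B)
Y = -12 (Y = (-5 - 1)*2 = -6*2 = -12)
P(H(5, -3))*Y + 24 = ((-3 - 3)²)²*(-12) + 24 = ((-6)²)²*(-12) + 24 = 36²*(-12) + 24 = 1296*(-12) + 24 = -15552 + 24 = -15528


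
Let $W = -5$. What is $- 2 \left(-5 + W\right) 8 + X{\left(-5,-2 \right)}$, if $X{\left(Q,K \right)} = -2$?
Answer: $158$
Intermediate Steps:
$- 2 \left(-5 + W\right) 8 + X{\left(-5,-2 \right)} = - 2 \left(-5 - 5\right) 8 - 2 = \left(-2\right) \left(-10\right) 8 - 2 = 20 \cdot 8 - 2 = 160 - 2 = 158$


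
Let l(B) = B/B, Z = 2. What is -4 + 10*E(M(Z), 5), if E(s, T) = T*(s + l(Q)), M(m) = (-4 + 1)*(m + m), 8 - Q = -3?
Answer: -554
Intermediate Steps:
Q = 11 (Q = 8 - 1*(-3) = 8 + 3 = 11)
l(B) = 1
M(m) = -6*m
E(s, T) = T*(1 + s) (E(s, T) = T*(s + 1) = T*(1 + s))
-4 + 10*E(M(Z), 5) = -4 + 10*(5*(1 - 6*2)) = -4 + 10*(5*(1 - 12)) = -4 + 10*(5*(-11)) = -4 + 10*(-55) = -4 - 550 = -554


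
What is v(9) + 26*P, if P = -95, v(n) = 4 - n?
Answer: -2475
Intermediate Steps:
v(9) + 26*P = (4 - 1*9) + 26*(-95) = (4 - 9) - 2470 = -5 - 2470 = -2475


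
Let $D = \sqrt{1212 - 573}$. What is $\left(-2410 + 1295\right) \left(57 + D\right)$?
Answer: $-63555 - 3345 \sqrt{71} \approx -91741.0$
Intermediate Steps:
$D = 3 \sqrt{71}$ ($D = \sqrt{639} = 3 \sqrt{71} \approx 25.278$)
$\left(-2410 + 1295\right) \left(57 + D\right) = \left(-2410 + 1295\right) \left(57 + 3 \sqrt{71}\right) = - 1115 \left(57 + 3 \sqrt{71}\right) = -63555 - 3345 \sqrt{71}$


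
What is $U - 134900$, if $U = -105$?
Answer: $-135005$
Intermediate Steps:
$U - 134900 = -105 - 134900 = -135005$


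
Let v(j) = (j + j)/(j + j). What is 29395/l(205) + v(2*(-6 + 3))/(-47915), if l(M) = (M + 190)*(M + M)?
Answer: 56331979/310393370 ≈ 0.18149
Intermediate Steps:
l(M) = 2*M*(190 + M) (l(M) = (190 + M)*(2*M) = 2*M*(190 + M))
v(j) = 1 (v(j) = (2*j)/((2*j)) = (2*j)*(1/(2*j)) = 1)
29395/l(205) + v(2*(-6 + 3))/(-47915) = 29395/((2*205*(190 + 205))) + 1/(-47915) = 29395/((2*205*395)) + 1*(-1/47915) = 29395/161950 - 1/47915 = 29395*(1/161950) - 1/47915 = 5879/32390 - 1/47915 = 56331979/310393370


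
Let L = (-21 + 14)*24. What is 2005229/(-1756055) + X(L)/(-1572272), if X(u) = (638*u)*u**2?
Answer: 331824794609537/172562256685 ≈ 1922.9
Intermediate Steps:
L = -168 (L = -7*24 = -168)
X(u) = 638*u**3
2005229/(-1756055) + X(L)/(-1572272) = 2005229/(-1756055) + (638*(-168)**3)/(-1572272) = 2005229*(-1/1756055) + (638*(-4741632))*(-1/1572272) = -2005229/1756055 - 3025161216*(-1/1572272) = -2005229/1756055 + 189072576/98267 = 331824794609537/172562256685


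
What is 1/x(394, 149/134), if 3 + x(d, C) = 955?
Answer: 1/952 ≈ 0.0010504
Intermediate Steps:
x(d, C) = 952 (x(d, C) = -3 + 955 = 952)
1/x(394, 149/134) = 1/952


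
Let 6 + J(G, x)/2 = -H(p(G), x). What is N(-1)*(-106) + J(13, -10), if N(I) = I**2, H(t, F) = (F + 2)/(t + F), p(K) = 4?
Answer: -362/3 ≈ -120.67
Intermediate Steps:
H(t, F) = (2 + F)/(F + t)
J(G, x) = -12 - 2*(2 + x)/(4 + x) (J(G, x) = -12 + 2*(-(2 + x)/(x + 4)) = -12 + 2*(-(2 + x)/(4 + x)) = -12 - 2*(2 + x)/(4 + x))
N(-1)*(-106) + J(13, -10) = (-1)**2*(-106) + 2*(-26 - 7*(-10))/(4 - 10) = 1*(-106) + 2*(-26 + 70)/(-6) = -106 + 2*(-1/6)*44 = -106 - 44/3 = -362/3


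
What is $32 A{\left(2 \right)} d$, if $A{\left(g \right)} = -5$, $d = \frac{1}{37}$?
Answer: $- \frac{160}{37} \approx -4.3243$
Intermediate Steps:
$d = \frac{1}{37} \approx 0.027027$
$32 A{\left(2 \right)} d = 32 \left(-5\right) \frac{1}{37} = \left(-160\right) \frac{1}{37} = - \frac{160}{37}$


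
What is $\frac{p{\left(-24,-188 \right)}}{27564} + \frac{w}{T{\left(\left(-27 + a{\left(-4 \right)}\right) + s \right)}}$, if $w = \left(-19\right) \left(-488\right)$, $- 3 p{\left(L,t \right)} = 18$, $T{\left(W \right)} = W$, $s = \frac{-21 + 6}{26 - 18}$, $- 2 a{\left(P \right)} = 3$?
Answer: $- \frac{340764787}{1116342} \approx -305.25$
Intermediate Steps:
$a{\left(P \right)} = - \frac{3}{2}$ ($a{\left(P \right)} = \left(- \frac{1}{2}\right) 3 = - \frac{3}{2}$)
$s = - \frac{15}{8} \approx -1.875$
$p{\left(L,t \right)} = -6$ ($p{\left(L,t \right)} = \left(- \frac{1}{3}\right) 18 = -6$)
$w = 9272$
$\frac{p{\left(-24,-188 \right)}}{27564} + \frac{w}{T{\left(\left(-27 + a{\left(-4 \right)}\right) + s \right)}} = - \frac{6}{27564} + \frac{9272}{\left(-27 - \frac{3}{2}\right) - \frac{15}{8}} = \left(-6\right) \frac{1}{27564} + \frac{9272}{- \frac{57}{2} - \frac{15}{8}} = - \frac{1}{4594} + \frac{9272}{- \frac{243}{8}} = - \frac{1}{4594} + 9272 \left(- \frac{8}{243}\right) = - \frac{1}{4594} - \frac{74176}{243} = - \frac{340764787}{1116342}$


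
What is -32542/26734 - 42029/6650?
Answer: -670003793/88890550 ≈ -7.5374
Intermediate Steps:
-32542/26734 - 42029/6650 = -32542*1/26734 - 42029*1/6650 = -16271/13367 - 42029/6650 = -670003793/88890550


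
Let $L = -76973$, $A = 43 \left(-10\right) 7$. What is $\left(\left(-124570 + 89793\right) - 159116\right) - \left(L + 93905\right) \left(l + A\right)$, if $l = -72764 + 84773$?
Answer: $-152564961$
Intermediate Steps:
$A = -3010$ ($A = \left(-430\right) 7 = -3010$)
$l = 12009$
$\left(\left(-124570 + 89793\right) - 159116\right) - \left(L + 93905\right) \left(l + A\right) = \left(\left(-124570 + 89793\right) - 159116\right) - \left(-76973 + 93905\right) \left(12009 - 3010\right) = \left(-34777 - 159116\right) - 16932 \cdot 8999 = -193893 - 152371068 = -152564961$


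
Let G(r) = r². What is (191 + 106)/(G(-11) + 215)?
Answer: 99/112 ≈ 0.88393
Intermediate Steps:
(191 + 106)/(G(-11) + 215) = (191 + 106)/((-11)² + 215) = 297/(121 + 215) = 297/336 = 297*(1/336) = 99/112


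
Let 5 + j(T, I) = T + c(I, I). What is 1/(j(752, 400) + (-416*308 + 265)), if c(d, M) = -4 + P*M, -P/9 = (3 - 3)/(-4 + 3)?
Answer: -1/127120 ≈ -7.8666e-6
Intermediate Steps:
P = 0 (P = -9*(3 - 3)/(-4 + 3) = -0/(-1) = -0*(-1) = -9*0 = 0)
c(d, M) = -4 (c(d, M) = -4 + 0*M = -4 + 0 = -4)
j(T, I) = -9 + T (j(T, I) = -5 + (T - 4) = -5 + (-4 + T) = -9 + T)
1/(j(752, 400) + (-416*308 + 265)) = 1/((-9 + 752) + (-416*308 + 265)) = 1/(743 + (-128128 + 265)) = 1/(743 - 127863) = 1/(-127120) = -1/127120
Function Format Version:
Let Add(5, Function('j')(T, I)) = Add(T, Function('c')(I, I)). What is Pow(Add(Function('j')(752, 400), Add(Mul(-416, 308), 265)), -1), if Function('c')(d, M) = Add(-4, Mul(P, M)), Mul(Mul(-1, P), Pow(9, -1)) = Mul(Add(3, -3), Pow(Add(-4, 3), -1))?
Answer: Rational(-1, 127120) ≈ -7.8666e-6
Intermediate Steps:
P = 0 (P = Mul(-9, Mul(Add(3, -3), Pow(Add(-4, 3), -1))) = Mul(-9, Mul(0, Pow(-1, -1))) = Mul(-9, Mul(0, -1)) = Mul(-9, 0) = 0)
Function('c')(d, M) = -4 (Function('c')(d, M) = Add(-4, Mul(0, M)) = Add(-4, 0) = -4)
Function('j')(T, I) = Add(-9, T) (Function('j')(T, I) = Add(-5, Add(T, -4)) = Add(-5, Add(-4, T)) = Add(-9, T))
Pow(Add(Function('j')(752, 400), Add(Mul(-416, 308), 265)), -1) = Pow(Add(Add(-9, 752), Add(Mul(-416, 308), 265)), -1) = Pow(Add(743, Add(-128128, 265)), -1) = Pow(Add(743, -127863), -1) = Pow(-127120, -1) = Rational(-1, 127120)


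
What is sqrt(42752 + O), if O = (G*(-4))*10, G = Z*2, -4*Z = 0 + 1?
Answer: 34*sqrt(37) ≈ 206.81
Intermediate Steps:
Z = -1/4 (Z = -(0 + 1)/4 = -1/4*1 = -1/4 ≈ -0.25000)
G = -1/2 (G = -1/4*2 = -1/2 ≈ -0.50000)
O = 20 (O = -1/2*(-4)*10 = 2*10 = 20)
sqrt(42752 + O) = sqrt(42752 + 20) = sqrt(42772) = 34*sqrt(37)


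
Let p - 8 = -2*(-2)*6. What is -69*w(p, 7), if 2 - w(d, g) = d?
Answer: 2070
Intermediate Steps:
p = 32 (p = 8 - 2*(-2)*6 = 8 + 4*6 = 8 + 24 = 32)
w(d, g) = 2 - d
-69*w(p, 7) = -69*(2 - 1*32) = -69*(2 - 32) = -69*(-30) = 2070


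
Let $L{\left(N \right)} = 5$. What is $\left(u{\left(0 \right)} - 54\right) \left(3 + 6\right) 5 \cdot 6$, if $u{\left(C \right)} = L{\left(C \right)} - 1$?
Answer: $-13500$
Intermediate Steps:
$u{\left(C \right)} = 4$ ($u{\left(C \right)} = 5 - 1 = 4$)
$\left(u{\left(0 \right)} - 54\right) \left(3 + 6\right) 5 \cdot 6 = \left(4 - 54\right) \left(3 + 6\right) 5 \cdot 6 = - 50 \cdot 9 \cdot 5 \cdot 6 = - 50 \cdot 45 \cdot 6 = \left(-50\right) 270 = -13500$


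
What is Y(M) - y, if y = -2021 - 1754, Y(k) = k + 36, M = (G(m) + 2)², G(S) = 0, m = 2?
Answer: 3815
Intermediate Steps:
M = 4 (M = (0 + 2)² = 2² = 4)
Y(k) = 36 + k
y = -3775
Y(M) - y = (36 + 4) - 1*(-3775) = 40 + 3775 = 3815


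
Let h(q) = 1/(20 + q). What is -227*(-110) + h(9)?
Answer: 724131/29 ≈ 24970.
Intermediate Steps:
-227*(-110) + h(9) = -227*(-110) + 1/(20 + 9) = 24970 + 1/29 = 724131/29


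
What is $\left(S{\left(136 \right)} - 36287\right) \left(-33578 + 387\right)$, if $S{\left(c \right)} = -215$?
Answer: $1211537882$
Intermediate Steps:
$\left(S{\left(136 \right)} - 36287\right) \left(-33578 + 387\right) = \left(-215 - 36287\right) \left(-33578 + 387\right) = \left(-215 - 36287\right) \left(-33191\right) = \left(-36502\right) \left(-33191\right) = 1211537882$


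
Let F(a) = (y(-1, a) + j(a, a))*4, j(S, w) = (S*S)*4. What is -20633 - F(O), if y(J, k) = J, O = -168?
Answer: -472213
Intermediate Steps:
j(S, w) = 4*S**2 (j(S, w) = S**2*4 = 4*S**2)
F(a) = -4 + 16*a**2 (F(a) = (-1 + 4*a**2)*4 = -4 + 16*a**2)
-20633 - F(O) = -20633 - (-4 + 16*(-168)**2) = -20633 - (-4 + 16*28224) = -20633 - (-4 + 451584) = -20633 - 1*451580 = -20633 - 451580 = -472213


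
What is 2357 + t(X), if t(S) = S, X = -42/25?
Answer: 58883/25 ≈ 2355.3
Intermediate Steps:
X = -42/25 (X = -42*1/25 = -42/25 ≈ -1.6800)
2357 + t(X) = 2357 - 42/25 = 58883/25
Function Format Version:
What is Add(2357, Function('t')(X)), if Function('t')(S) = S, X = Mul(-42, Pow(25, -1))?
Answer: Rational(58883, 25) ≈ 2355.3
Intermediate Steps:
X = Rational(-42, 25) (X = Mul(-42, Rational(1, 25)) = Rational(-42, 25) ≈ -1.6800)
Add(2357, Function('t')(X)) = Add(2357, Rational(-42, 25)) = Rational(58883, 25)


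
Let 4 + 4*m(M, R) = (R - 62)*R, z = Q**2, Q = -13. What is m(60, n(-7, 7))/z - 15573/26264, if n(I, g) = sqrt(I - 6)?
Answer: -2743459/4438616 - 31*I*sqrt(13)/338 ≈ -0.61809 - 0.33069*I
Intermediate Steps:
z = 169 (z = (-13)**2 = 169)
n(I, g) = sqrt(-6 + I)
m(M, R) = -1 + R*(-62 + R)/4 (m(M, R) = -1 + ((R - 62)*R)/4 = -1 + ((-62 + R)*R)/4 = -1 + (R*(-62 + R))/4 = -1 + R*(-62 + R)/4)
m(60, n(-7, 7))/z - 15573/26264 = (-1 - 31*sqrt(-6 - 7)/2 + (sqrt(-6 - 7))**2/4)/169 - 15573/26264 = (-1 - 31*I*sqrt(13)/2 + (sqrt(-13))**2/4)*(1/169) - 15573*1/26264 = (-1 - 31*I*sqrt(13)/2 + (I*sqrt(13))**2/4)*(1/169) - 15573/26264 = (-1 - 31*I*sqrt(13)/2 + (1/4)*(-13))*(1/169) - 15573/26264 = (-1 - 31*I*sqrt(13)/2 - 13/4)*(1/169) - 15573/26264 = (-17/4 - 31*I*sqrt(13)/2)*(1/169) - 15573/26264 = (-17/676 - 31*I*sqrt(13)/338) - 15573/26264 = -2743459/4438616 - 31*I*sqrt(13)/338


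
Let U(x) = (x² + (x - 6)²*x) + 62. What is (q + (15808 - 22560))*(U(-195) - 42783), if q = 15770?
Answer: -71087911038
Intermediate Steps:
U(x) = 62 + x² + x*(-6 + x)² (U(x) = (x² + (-6 + x)²*x) + 62 = (x² + x*(-6 + x)²) + 62 = 62 + x² + x*(-6 + x)²)
(q + (15808 - 22560))*(U(-195) - 42783) = (15770 + (15808 - 22560))*((62 + (-195)² - 195*(-6 - 195)²) - 42783) = (15770 - 6752)*((62 + 38025 - 195*(-201)²) - 42783) = 9018*((62 + 38025 - 195*40401) - 42783) = 9018*((62 + 38025 - 7878195) - 42783) = 9018*(-7840108 - 42783) = 9018*(-7882891) = -71087911038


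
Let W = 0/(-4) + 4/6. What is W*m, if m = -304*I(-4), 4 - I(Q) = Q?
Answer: -4864/3 ≈ -1621.3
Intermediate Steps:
I(Q) = 4 - Q
W = ⅔ (W = 0*(-¼) + 4*(⅙) = 0 + ⅔ = ⅔ ≈ 0.66667)
m = -2432 (m = -304*(4 - 1*(-4)) = -304*(4 + 4) = -304*8 = -2432)
W*m = (⅔)*(-2432) = -4864/3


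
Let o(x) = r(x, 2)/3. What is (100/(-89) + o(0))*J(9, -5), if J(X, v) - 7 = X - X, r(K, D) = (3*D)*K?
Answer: -700/89 ≈ -7.8652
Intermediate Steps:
r(K, D) = 3*D*K
o(x) = 2*x (o(x) = (3*2*x)/3 = (6*x)*(1/3) = 2*x)
J(X, v) = 7 (J(X, v) = 7 + (X - X) = 7 + 0 = 7)
(100/(-89) + o(0))*J(9, -5) = (100/(-89) + 2*0)*7 = (100*(-1/89) + 0)*7 = (-100/89 + 0)*7 = -100/89*7 = -700/89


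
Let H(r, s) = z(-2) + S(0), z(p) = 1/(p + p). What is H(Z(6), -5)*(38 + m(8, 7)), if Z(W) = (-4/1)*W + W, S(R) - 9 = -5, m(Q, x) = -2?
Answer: 135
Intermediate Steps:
S(R) = 4 (S(R) = 9 - 5 = 4)
z(p) = 1/(2*p)
Z(W) = -3*W (Z(W) = (-4*1)*W + W = -4*W + W = -3*W)
H(r, s) = 15/4 (H(r, s) = (½)/(-2) + 4 = (½)*(-½) + 4 = -¼ + 4 = 15/4)
H(Z(6), -5)*(38 + m(8, 7)) = 15*(38 - 2)/4 = (15/4)*36 = 135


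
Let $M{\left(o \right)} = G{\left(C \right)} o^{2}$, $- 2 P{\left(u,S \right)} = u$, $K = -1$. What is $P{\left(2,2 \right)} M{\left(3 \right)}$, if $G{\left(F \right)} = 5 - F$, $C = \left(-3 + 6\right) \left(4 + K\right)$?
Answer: $36$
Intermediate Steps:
$P{\left(u,S \right)} = - \frac{u}{2}$
$C = 9$ ($C = \left(-3 + 6\right) \left(4 - 1\right) = 3 \cdot 3 = 9$)
$M{\left(o \right)} = - 4 o^{2}$ ($M{\left(o \right)} = \left(5 - 9\right) o^{2} = - 4 o^{2}$)
$P{\left(2,2 \right)} M{\left(3 \right)} = \left(- \frac{1}{2}\right) 2 \left(- 4 \cdot 3^{2}\right) = - \left(-4\right) 9 = \left(-1\right) \left(-36\right) = 36$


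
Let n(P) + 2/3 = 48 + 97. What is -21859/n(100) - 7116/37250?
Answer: -1222912239/8064625 ≈ -151.64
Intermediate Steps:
n(P) = 433/3 (n(P) = -⅔ + (48 + 97) = -⅔ + 145 = 433/3)
-21859/n(100) - 7116/37250 = -21859/433/3 - 7116/37250 = -21859*3/433 - 7116*1/37250 = -65577/433 - 3558/18625 = -1222912239/8064625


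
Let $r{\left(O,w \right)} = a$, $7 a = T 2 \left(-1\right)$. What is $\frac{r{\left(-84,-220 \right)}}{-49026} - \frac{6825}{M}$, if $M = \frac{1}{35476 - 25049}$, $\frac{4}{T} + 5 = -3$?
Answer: $- \frac{24422298223051}{343182} \approx -7.1164 \cdot 10^{7}$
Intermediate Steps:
$T = - \frac{1}{2}$ ($T = \frac{4}{-5 - 3} = \frac{4}{-8} = 4 \left(- \frac{1}{8}\right) = - \frac{1}{2} \approx -0.5$)
$M = \frac{1}{10427} \approx 9.5905 \cdot 10^{-5}$
$a = \frac{1}{7}$ ($a = \frac{\left(- \frac{1}{2}\right) 2 \left(-1\right)}{7} = \frac{\left(-1\right) \left(-1\right)}{7} = \frac{1}{7} \cdot 1 = \frac{1}{7} \approx 0.14286$)
$r{\left(O,w \right)} = \frac{1}{7}$
$\frac{r{\left(-84,-220 \right)}}{-49026} - \frac{6825}{M} = \frac{1}{7 \left(-49026\right)} - 6825 \frac{1}{\frac{1}{10427}} = \frac{1}{7} \left(- \frac{1}{49026}\right) - 71164275 = - \frac{1}{343182} - 71164275 = - \frac{24422298223051}{343182}$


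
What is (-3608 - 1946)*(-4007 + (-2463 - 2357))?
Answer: 49025158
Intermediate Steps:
(-3608 - 1946)*(-4007 + (-2463 - 2357)) = -5554*(-4007 - 4820) = -5554*(-8827) = 49025158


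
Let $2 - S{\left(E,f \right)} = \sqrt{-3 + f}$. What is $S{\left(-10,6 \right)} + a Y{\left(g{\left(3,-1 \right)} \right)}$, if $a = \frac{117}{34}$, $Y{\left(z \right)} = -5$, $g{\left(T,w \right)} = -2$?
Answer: $- \frac{517}{34} - \sqrt{3} \approx -16.938$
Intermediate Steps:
$S{\left(E,f \right)} = 2 - \sqrt{-3 + f}$
$a = \frac{117}{34}$ ($a = 117 \cdot \frac{1}{34} = \frac{117}{34} \approx 3.4412$)
$S{\left(-10,6 \right)} + a Y{\left(g{\left(3,-1 \right)} \right)} = \left(2 - \sqrt{-3 + 6}\right) + \frac{117}{34} \left(-5\right) = \left(2 - \sqrt{3}\right) - \frac{585}{34} = - \frac{517}{34} - \sqrt{3}$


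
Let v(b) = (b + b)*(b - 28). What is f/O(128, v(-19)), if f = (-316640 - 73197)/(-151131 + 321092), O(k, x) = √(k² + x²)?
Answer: -389837*√801545/272462779490 ≈ -0.0012810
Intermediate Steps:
v(b) = 2*b*(-28 + b) (v(b) = (2*b)*(-28 + b) = 2*b*(-28 + b))
f = -389837/169961 ≈ -2.2937
f/O(128, v(-19)) = -389837/(169961*√(128² + (2*(-19)*(-28 - 19))²)) = -389837/(169961*√(16384 + (2*(-19)*(-47))²)) = -389837/(169961*√(16384 + 1786²)) = -389837/(169961*√(16384 + 3189796)) = -389837*√801545/1603090/169961 = -389837*√801545/272462779490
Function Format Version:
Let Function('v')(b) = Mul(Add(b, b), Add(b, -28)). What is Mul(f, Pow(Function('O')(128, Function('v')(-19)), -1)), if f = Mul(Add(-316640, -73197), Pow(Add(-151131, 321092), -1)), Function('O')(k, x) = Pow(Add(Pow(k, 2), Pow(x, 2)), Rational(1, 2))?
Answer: Mul(Rational(-389837, 272462779490), Pow(801545, Rational(1, 2))) ≈ -0.0012810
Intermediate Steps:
Function('v')(b) = Mul(2, b, Add(-28, b)) (Function('v')(b) = Mul(Mul(2, b), Add(-28, b)) = Mul(2, b, Add(-28, b)))
f = Rational(-389837, 169961) (f = Mul(-389837, Pow(169961, -1)) = Mul(-389837, Rational(1, 169961)) = Rational(-389837, 169961) ≈ -2.2937)
Mul(f, Pow(Function('O')(128, Function('v')(-19)), -1)) = Mul(Rational(-389837, 169961), Pow(Pow(Add(Pow(128, 2), Pow(Mul(2, -19, Add(-28, -19)), 2)), Rational(1, 2)), -1)) = Mul(Rational(-389837, 169961), Pow(Pow(Add(16384, Pow(Mul(2, -19, -47), 2)), Rational(1, 2)), -1)) = Mul(Rational(-389837, 169961), Pow(Pow(Add(16384, Pow(1786, 2)), Rational(1, 2)), -1)) = Mul(Rational(-389837, 169961), Pow(Pow(Add(16384, 3189796), Rational(1, 2)), -1)) = Mul(Rational(-389837, 169961), Pow(Pow(3206180, Rational(1, 2)), -1)) = Mul(Rational(-389837, 169961), Pow(Mul(2, Pow(801545, Rational(1, 2))), -1)) = Mul(Rational(-389837, 169961), Mul(Rational(1, 1603090), Pow(801545, Rational(1, 2)))) = Mul(Rational(-389837, 272462779490), Pow(801545, Rational(1, 2)))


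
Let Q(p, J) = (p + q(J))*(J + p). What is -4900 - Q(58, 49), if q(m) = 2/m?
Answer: -544408/49 ≈ -11110.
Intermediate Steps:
Q(p, J) = (J + p)*(p + 2/J) (Q(p, J) = (p + 2/J)*(J + p) = (J + p)*(p + 2/J))
-4900 - Q(58, 49) = -4900 - (2 + 58² + 49*58 + 2*58/49) = -4900 - (2 + 3364 + 2842 + 2*58*(1/49)) = -4900 - (2 + 3364 + 2842 + 116/49) = -4900 - 1*304308/49 = -4900 - 304308/49 = -544408/49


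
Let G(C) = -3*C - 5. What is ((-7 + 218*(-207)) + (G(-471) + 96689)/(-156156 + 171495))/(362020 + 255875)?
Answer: -46146466/631859427 ≈ -0.073033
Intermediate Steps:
G(C) = -5 - 3*C
((-7 + 218*(-207)) + (G(-471) + 96689)/(-156156 + 171495))/(362020 + 255875) = ((-7 + 218*(-207)) + ((-5 - 3*(-471)) + 96689)/(-156156 + 171495))/(362020 + 255875) = ((-7 - 45126) + ((-5 + 1413) + 96689)/15339)/617895 = (-45133 + (1408 + 96689)*(1/15339))*(1/617895) = (-45133 + 98097*(1/15339))*(1/617895) = (-45133 + 32699/5113)*(1/617895) = -230732330/5113*1/617895 = -46146466/631859427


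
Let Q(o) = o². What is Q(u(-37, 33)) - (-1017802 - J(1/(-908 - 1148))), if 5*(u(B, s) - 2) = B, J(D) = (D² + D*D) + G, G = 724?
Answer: 53819639810297/52839200 ≈ 1.0186e+6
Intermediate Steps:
J(D) = 724 + 2*D² (J(D) = (D² + D*D) + 724 = (D² + D²) + 724 = 2*D² + 724 = 724 + 2*D²)
u(B, s) = 2 + B/5
Q(u(-37, 33)) - (-1017802 - J(1/(-908 - 1148))) = (2 + (⅕)*(-37))² - (-1017802 - (724 + 2*(1/(-908 - 1148))²)) = (2 - 37/5)² - (-1017802 - (724 + 2*(1/(-2056))²)) = (-27/5)² - (-1017802 - (724 + 2*(-1/2056)²)) = 729/25 - (-1017802 - (724 + 2*(1/4227136))) = 729/25 - (-1017802 - (724 + 1/2113568)) = 729/25 - (-1017802 - 1*1530223233/2113568) = 729/25 - (-1017802 - 1530223233/2113568) = 729/25 - 1*(-2152723960769/2113568) = 729/25 + 2152723960769/2113568 = 53819639810297/52839200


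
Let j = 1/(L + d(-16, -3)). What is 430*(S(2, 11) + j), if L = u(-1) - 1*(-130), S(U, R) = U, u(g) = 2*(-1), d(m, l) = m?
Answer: 48375/56 ≈ 863.84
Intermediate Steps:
u(g) = -2
L = 128 (L = -2 - 1*(-130) = -2 + 130 = 128)
j = 1/112 (j = 1/(128 - 16) = 1/112 ≈ 0.0089286)
430*(S(2, 11) + j) = 430*(2 + 1/112) = 430*(225/112) = 48375/56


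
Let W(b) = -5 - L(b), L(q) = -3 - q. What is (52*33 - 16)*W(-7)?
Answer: -15300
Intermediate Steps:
W(b) = -2 + b (W(b) = -5 - (-3 - b) = -5 + (3 + b) = -2 + b)
(52*33 - 16)*W(-7) = (52*33 - 16)*(-2 - 7) = (1716 - 16)*(-9) = 1700*(-9) = -15300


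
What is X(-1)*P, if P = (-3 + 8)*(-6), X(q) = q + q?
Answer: 60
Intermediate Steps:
X(q) = 2*q
P = -30 (P = 5*(-6) = -30)
X(-1)*P = (2*(-1))*(-30) = -2*(-30) = 60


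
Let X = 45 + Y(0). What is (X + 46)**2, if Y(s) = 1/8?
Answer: 531441/64 ≈ 8303.8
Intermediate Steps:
Y(s) = 1/8
X = 361/8 (X = 45 + 1/8 = 361/8 ≈ 45.125)
(X + 46)**2 = (361/8 + 46)**2 = (729/8)**2 = 531441/64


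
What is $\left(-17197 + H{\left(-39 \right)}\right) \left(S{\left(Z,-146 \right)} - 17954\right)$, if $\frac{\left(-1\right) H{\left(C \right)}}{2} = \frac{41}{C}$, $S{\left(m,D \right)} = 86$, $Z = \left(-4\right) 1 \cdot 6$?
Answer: $\frac{3994099556}{13} \approx 3.0724 \cdot 10^{8}$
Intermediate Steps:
$Z = -24$ ($Z = \left(-4\right) 6 = -24$)
$H{\left(C \right)} = - \frac{82}{C}$ ($H{\left(C \right)} = - 2 \frac{41}{C} = - \frac{82}{C}$)
$\left(-17197 + H{\left(-39 \right)}\right) \left(S{\left(Z,-146 \right)} - 17954\right) = \left(-17197 - \frac{82}{-39}\right) \left(86 - 17954\right) = \left(-17197 - - \frac{82}{39}\right) \left(-17868\right) = \left(-17197 + \frac{82}{39}\right) \left(-17868\right) = \left(- \frac{670601}{39}\right) \left(-17868\right) = \frac{3994099556}{13}$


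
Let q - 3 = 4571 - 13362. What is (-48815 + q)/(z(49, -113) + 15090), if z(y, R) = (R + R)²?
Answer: -57603/66166 ≈ -0.87058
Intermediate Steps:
q = -8788 (q = 3 + (4571 - 13362) = 3 - 8791 = -8788)
z(y, R) = 4*R² (z(y, R) = (2*R)² = 4*R²)
(-48815 + q)/(z(49, -113) + 15090) = (-48815 - 8788)/(4*(-113)² + 15090) = -57603/(4*12769 + 15090) = -57603/(51076 + 15090) = -57603/66166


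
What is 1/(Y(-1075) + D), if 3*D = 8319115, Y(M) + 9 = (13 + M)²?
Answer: 3/11702620 ≈ 2.5635e-7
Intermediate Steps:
Y(M) = -9 + (13 + M)²
D = 8319115/3 (D = (⅓)*8319115 = 8319115/3 ≈ 2.7730e+6)
1/(Y(-1075) + D) = 1/((-9 + (13 - 1075)²) + 8319115/3) = 1/((-9 + (-1062)²) + 8319115/3) = 1/((-9 + 1127844) + 8319115/3) = 1/(1127835 + 8319115/3) = 1/(11702620/3) = 3/11702620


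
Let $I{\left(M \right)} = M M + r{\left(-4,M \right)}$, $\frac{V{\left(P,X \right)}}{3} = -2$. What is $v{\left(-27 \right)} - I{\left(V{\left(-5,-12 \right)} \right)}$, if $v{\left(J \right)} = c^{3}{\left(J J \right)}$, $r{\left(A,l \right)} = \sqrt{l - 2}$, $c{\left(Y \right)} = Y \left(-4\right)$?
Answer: $-24794911332 - 2 i \sqrt{2} \approx -2.4795 \cdot 10^{10} - 2.8284 i$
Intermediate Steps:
$c{\left(Y \right)} = - 4 Y$
$r{\left(A,l \right)} = \sqrt{-2 + l}$
$V{\left(P,X \right)} = -6$ ($V{\left(P,X \right)} = 3 \left(-2\right) = -6$)
$v{\left(J \right)} = - 64 J^{6}$ ($v{\left(J \right)} = \left(- 4 J J\right)^{3} = \left(- 4 J^{2}\right)^{3} = - 64 J^{6}$)
$I{\left(M \right)} = M^{2} + \sqrt{-2 + M}$ ($I{\left(M \right)} = M M + \sqrt{-2 + M} = M^{2} + \sqrt{-2 + M}$)
$v{\left(-27 \right)} - I{\left(V{\left(-5,-12 \right)} \right)} = - 64 \left(-27\right)^{6} - \left(\left(-6\right)^{2} + \sqrt{-2 - 6}\right) = \left(-64\right) 387420489 - \left(36 + \sqrt{-8}\right) = -24794911296 - \left(36 + 2 i \sqrt{2}\right) = -24794911332 - 2 i \sqrt{2}$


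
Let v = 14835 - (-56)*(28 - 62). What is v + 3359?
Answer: 16290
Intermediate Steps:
v = 12931 (v = 14835 - (-56)*(-34) = 14835 - 1*1904 = 14835 - 1904 = 12931)
v + 3359 = 12931 + 3359 = 16290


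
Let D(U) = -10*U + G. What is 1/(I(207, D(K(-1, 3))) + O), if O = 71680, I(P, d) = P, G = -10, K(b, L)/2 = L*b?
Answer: 1/71887 ≈ 1.3911e-5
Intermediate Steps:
K(b, L) = 2*L*b (K(b, L) = 2*(L*b) = 2*L*b)
D(U) = -10 - 10*U (D(U) = -10*U - 10 = -10 - 10*U)
1/(I(207, D(K(-1, 3))) + O) = 1/(207 + 71680) = 1/71887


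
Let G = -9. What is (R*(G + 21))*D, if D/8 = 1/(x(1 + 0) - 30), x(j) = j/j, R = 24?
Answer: -2304/29 ≈ -79.448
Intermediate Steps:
x(j) = 1
D = -8/29 (D = 8/(1 - 30) = 8/(-29) = 8*(-1/29) = -8/29 ≈ -0.27586)
(R*(G + 21))*D = (24*(-9 + 21))*(-8/29) = (24*12)*(-8/29) = 288*(-8/29) = -2304/29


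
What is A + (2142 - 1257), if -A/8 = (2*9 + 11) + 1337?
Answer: -10043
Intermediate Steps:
A = -10928 (A = -8*((2*9 + 11) + 1337) = -8*((18 + 11) + 1337) = -8*(29 + 1337) = -8*1366 = -10928)
A + (2142 - 1257) = -10928 + (2142 - 1257) = -10928 + 885 = -10043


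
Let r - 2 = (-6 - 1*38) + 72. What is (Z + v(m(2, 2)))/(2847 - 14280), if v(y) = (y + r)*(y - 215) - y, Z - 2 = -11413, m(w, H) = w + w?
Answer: 18589/11433 ≈ 1.6259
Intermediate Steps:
m(w, H) = 2*w
Z = -11411 (Z = 2 - 11413 = -11411)
r = 30 (r = 2 + ((-6 - 1*38) + 72) = 2 + ((-6 - 38) + 72) = 2 + (-44 + 72) = 2 + 28 = 30)
v(y) = -y + (-215 + y)*(30 + y) (v(y) = (y + 30)*(y - 215) - y = (30 + y)*(-215 + y) - y = (-215 + y)*(30 + y) - y = -y + (-215 + y)*(30 + y))
(Z + v(m(2, 2)))/(2847 - 14280) = (-11411 + (-6450 + (2*2)² - 372*2))/(2847 - 14280) = (-11411 + (-6450 + 4² - 186*4))/(-11433) = (-11411 + (-6450 + 16 - 744))*(-1/11433) = (-11411 - 7178)*(-1/11433) = -18589*(-1/11433) = 18589/11433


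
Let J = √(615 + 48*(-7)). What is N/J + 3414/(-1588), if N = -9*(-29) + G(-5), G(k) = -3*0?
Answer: -1707/794 + 87*√31/31 ≈ 13.476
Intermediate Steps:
G(k) = 0
N = 261 (N = -9*(-29) + 0 = 261 + 0 = 261)
J = 3*√31 (J = √(615 - 336) = √279 = 3*√31 ≈ 16.703)
N/J + 3414/(-1588) = 261/((3*√31)) + 3414/(-1588) = 261*(√31/93) + 3414*(-1/1588) = 87*√31/31 - 1707/794 = -1707/794 + 87*√31/31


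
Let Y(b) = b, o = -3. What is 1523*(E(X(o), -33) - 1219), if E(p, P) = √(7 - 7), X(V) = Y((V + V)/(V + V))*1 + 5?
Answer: -1856537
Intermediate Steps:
X(V) = 6 (X(V) = ((V + V)/(V + V))*1 + 5 = ((2*V)/((2*V)))*1 + 5 = ((2*V)*(1/(2*V)))*1 + 5 = 1*1 + 5 = 1 + 5 = 6)
E(p, P) = 0 (E(p, P) = √0 = 0)
1523*(E(X(o), -33) - 1219) = 1523*(0 - 1219) = 1523*(-1219) = -1856537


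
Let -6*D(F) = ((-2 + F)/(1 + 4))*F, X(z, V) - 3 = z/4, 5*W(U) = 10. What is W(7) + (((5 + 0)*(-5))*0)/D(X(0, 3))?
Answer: 2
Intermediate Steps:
W(U) = 2 (W(U) = (⅕)*10 = 2)
X(z, V) = 3 + z/4
D(F) = -F*(-⅖ + F/5)/6 (D(F) = -(-2 + F)/(1 + 4)*F/6 = -(-2 + F)/5*F/6 = -(-2 + F)*(⅕)*F/6 = -(-⅖ + F/5)*F/6 = -F*(-⅖ + F/5)/6)
W(7) + (((5 + 0)*(-5))*0)/D(X(0, 3)) = 2 + (((5 + 0)*(-5))*0)/(((3 + (¼)*0)*(2 - (3 + (¼)*0))/30)) = 2 + ((5*(-5))*0)/(((3 + 0)*(2 - (3 + 0))/30)) = 2 + (-25*0)/(((1/30)*3*(2 - 1*3))) = 2 + 0/((1/30)*3*(2 - 3)) = 2 + 0/((1/30)*3*(-1)) = 2 + 0/(-⅒) = 2 - 10*0 = 2 + 0 = 2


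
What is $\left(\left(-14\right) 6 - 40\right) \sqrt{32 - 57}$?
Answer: $- 620 i \approx - 620.0 i$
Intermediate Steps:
$\left(\left(-14\right) 6 - 40\right) \sqrt{32 - 57} = \left(-84 - 40\right) \sqrt{-25} = - 124 \cdot 5 i = - 620 i$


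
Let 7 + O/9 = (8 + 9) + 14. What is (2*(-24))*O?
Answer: -10368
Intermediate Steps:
O = 216 (O = -63 + 9*((8 + 9) + 14) = -63 + 9*(17 + 14) = -63 + 9*31 = -63 + 279 = 216)
(2*(-24))*O = (2*(-24))*216 = -48*216 = -10368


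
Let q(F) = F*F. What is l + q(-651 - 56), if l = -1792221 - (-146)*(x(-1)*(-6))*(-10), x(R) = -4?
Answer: -1327412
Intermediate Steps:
q(F) = F²
l = -1827261 (l = -1792221 - (-146)*-4*(-6)*(-10) = -1792221 - (-146)*24*(-10) = -1792221 - (-146)*(-240) = -1792221 - 1*35040 = -1792221 - 35040 = -1827261)
l + q(-651 - 56) = -1827261 + (-651 - 56)² = -1827261 + (-707)² = -1827261 + 499849 = -1327412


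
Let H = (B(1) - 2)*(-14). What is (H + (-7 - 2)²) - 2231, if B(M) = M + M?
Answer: -2150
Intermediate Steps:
B(M) = 2*M
H = 0 (H = (2*1 - 2)*(-14) = (2 - 2)*(-14) = 0*(-14) = 0)
(H + (-7 - 2)²) - 2231 = (0 + (-7 - 2)²) - 2231 = (0 + (-9)²) - 2231 = (0 + 81) - 2231 = 81 - 2231 = -2150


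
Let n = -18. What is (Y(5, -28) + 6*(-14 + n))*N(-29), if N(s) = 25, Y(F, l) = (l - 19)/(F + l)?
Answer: -109225/23 ≈ -4748.9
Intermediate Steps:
Y(F, l) = (-19 + l)/(F + l)
(Y(5, -28) + 6*(-14 + n))*N(-29) = ((-19 - 28)/(5 - 28) + 6*(-14 - 18))*25 = (-47/(-23) + 6*(-32))*25 = (-1/23*(-47) - 192)*25 = (47/23 - 192)*25 = -4369/23*25 = -109225/23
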